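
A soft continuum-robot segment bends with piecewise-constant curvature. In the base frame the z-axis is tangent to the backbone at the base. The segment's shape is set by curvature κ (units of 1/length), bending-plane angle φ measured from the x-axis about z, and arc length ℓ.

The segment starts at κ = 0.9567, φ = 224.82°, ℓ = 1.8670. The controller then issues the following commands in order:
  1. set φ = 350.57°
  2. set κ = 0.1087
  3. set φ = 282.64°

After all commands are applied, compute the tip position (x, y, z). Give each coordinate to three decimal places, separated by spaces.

initial: κ=0.9567, φ=224.82°, ℓ=1.8670
cmd 1: set φ=350.57° → (κ,φ,ℓ)=(0.9567,350.57°,1.8670) → tip=(1.2515,-0.2079,1.0211)
cmd 2: set κ=0.1087 → (κ,φ,ℓ)=(0.1087,350.57°,1.8670) → tip=(0.1862,-0.0309,1.8542)
cmd 3: set φ=282.64° → (κ,φ,ℓ)=(0.1087,282.64°,1.8670) → tip=(0.0413,-0.1842,1.8542)

0.041 -0.184 1.854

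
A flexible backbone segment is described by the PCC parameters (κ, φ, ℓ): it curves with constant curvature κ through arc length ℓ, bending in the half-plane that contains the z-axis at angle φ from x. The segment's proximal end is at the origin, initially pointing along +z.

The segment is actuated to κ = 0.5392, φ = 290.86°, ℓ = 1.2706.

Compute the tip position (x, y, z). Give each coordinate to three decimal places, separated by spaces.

0.149 -0.391 1.174

θ = κ·ℓ = 0.5392 × 1.2706 = 0.68511 rad
ρ = (1 − cos θ)/κ = (1 − 0.77435)/0.5392 = 0.41849
z = sin θ / κ = 0.63276/0.5392 = 1.17351
x = ρ cos φ = 0.41849 × cos(290.86°) = 0.14902
y = ρ sin φ = 0.41849 × sin(290.86°) = -0.39106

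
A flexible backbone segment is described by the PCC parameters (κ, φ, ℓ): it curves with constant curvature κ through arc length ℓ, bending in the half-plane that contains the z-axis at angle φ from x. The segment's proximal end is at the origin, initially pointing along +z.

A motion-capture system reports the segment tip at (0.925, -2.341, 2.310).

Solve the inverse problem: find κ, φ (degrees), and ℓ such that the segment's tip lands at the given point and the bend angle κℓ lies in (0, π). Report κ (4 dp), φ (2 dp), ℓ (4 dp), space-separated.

ρ = √(x²+y²) = √(0.925² + -2.341²) = 2.51712
φ = atan2(y, x) mod 360° = atan2(-2.341, 0.925) = 291.5605°
|p|² = ρ² + z² = 2.51712² + 2.310² = 11.67201
κ = 2ρ / |p|² = 2×2.51712 / 11.67201 = 0.43131
θ = 2·atan2(ρ, z) = 2·atan2(2.51712, 2.310) = 1.65656 rad
ℓ = θ/κ = 1.65656/0.43131 = 3.84077

0.4313 291.56 3.8408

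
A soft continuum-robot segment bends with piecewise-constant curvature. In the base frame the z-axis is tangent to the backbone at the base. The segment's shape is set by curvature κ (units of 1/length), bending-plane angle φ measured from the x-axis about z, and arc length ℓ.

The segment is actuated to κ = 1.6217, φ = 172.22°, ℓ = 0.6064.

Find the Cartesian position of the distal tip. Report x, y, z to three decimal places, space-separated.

θ = κ·ℓ = 1.6217 × 0.6064 = 0.98340 rad
ρ = (1 − cos θ)/κ = (1 − 0.55420)/1.6217 = 0.27490
z = sin θ / κ = 0.83239/1.6217 = 0.51328
x = ρ cos φ = 0.27490 × cos(172.22°) = -0.27237
y = ρ sin φ = 0.27490 × sin(172.22°) = 0.03721

-0.272 0.037 0.513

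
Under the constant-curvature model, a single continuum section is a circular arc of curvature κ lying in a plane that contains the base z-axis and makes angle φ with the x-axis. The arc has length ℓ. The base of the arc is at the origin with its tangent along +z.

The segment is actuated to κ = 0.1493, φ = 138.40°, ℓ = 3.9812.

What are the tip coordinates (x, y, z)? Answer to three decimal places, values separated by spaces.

-0.859 0.763 3.751

θ = κ·ℓ = 0.1493 × 3.9812 = 0.59439 rad
ρ = (1 − cos θ)/κ = (1 − 0.82849)/0.1493 = 1.14877
z = sin θ / κ = 0.56001/0.1493 = 3.75088
x = ρ cos φ = 1.14877 × cos(138.40°) = -0.85905
y = ρ sin φ = 1.14877 × sin(138.40°) = 0.76270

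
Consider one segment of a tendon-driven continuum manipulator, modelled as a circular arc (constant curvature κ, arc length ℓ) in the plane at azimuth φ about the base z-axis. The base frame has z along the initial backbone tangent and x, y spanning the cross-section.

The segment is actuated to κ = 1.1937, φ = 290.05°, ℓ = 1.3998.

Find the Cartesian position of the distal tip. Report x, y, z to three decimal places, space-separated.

0.316 -0.866 0.834

θ = κ·ℓ = 1.1937 × 1.3998 = 1.67094 rad
ρ = (1 − cos θ)/κ = (1 − -0.09998)/1.1937 = 0.92149
z = sin θ / κ = 0.99499/1.1937 = 0.83353
x = ρ cos φ = 0.92149 × cos(290.05°) = 0.31592
y = ρ sin φ = 0.92149 × sin(290.05°) = -0.86564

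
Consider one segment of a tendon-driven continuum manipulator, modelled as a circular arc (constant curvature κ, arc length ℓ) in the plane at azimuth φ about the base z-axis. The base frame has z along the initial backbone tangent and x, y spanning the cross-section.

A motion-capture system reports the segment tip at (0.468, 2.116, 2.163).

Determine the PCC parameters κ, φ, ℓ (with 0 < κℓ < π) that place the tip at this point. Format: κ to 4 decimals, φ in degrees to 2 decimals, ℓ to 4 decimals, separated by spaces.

ρ = √(x²+y²) = √(0.468² + 2.116²) = 2.16714
φ = atan2(y, x) mod 360° = atan2(2.116, 0.468) = 77.5285°
|p|² = ρ² + z² = 2.16714² + 2.163² = 9.37505
κ = 2ρ / |p|² = 2×2.16714 / 9.37505 = 0.46232
θ = 2·atan2(ρ, z) = 2·atan2(2.16714, 2.163) = 1.57271 rad
ℓ = θ/κ = 1.57271/0.46232 = 3.40177

0.4623 77.53 3.4018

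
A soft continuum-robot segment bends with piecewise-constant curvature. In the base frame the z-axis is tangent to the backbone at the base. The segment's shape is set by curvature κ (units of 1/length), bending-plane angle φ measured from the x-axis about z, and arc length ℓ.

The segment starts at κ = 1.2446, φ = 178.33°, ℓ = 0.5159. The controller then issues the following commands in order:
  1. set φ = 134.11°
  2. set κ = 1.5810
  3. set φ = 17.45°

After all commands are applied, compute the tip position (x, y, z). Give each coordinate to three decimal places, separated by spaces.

0.190 0.060 0.461

initial: κ=1.2446, φ=178.33°, ℓ=0.5159
cmd 1: set φ=134.11° → (κ,φ,ℓ)=(1.2446,134.11°,0.5159) → tip=(-0.1114,0.1149,0.4812)
cmd 2: set κ=1.5810 → (κ,φ,ℓ)=(1.5810,134.11°,0.5159) → tip=(-0.1385,0.1429,0.4606)
cmd 3: set φ=17.45° → (κ,φ,ℓ)=(1.5810,17.45°,0.5159) → tip=(0.1898,0.0597,0.4606)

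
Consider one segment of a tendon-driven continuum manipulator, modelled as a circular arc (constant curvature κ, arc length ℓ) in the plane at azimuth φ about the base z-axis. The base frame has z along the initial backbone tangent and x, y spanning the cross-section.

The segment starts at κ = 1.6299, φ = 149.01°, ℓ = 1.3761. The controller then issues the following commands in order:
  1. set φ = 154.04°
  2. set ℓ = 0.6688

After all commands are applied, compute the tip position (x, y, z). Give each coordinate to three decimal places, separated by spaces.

-0.297 0.144 0.544

initial: κ=1.6299, φ=149.01°, ℓ=1.3761
cmd 1: set φ=154.04° → (κ,φ,ℓ)=(1.6299,154.04°,1.3761) → tip=(-0.8951,0.4358,0.4801)
cmd 2: set ℓ=0.6688 → (κ,φ,ℓ)=(1.6299,154.04°,0.6688) → tip=(-0.2965,0.1444,0.5440)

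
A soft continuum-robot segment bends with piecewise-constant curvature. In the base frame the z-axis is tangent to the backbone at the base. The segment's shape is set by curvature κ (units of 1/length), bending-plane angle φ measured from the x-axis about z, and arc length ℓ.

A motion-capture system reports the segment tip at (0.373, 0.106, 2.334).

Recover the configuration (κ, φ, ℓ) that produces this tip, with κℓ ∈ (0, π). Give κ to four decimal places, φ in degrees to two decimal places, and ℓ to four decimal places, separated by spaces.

0.1385 15.86 2.3767

ρ = √(x²+y²) = √(0.373² + 0.106²) = 0.38777
φ = atan2(y, x) mod 360° = atan2(0.106, 0.373) = 15.8642°
|p|² = ρ² + z² = 0.38777² + 2.334² = 5.59792
κ = 2ρ / |p|² = 2×0.38777 / 5.59792 = 0.13854
θ = 2·atan2(ρ, z) = 2·atan2(0.38777, 2.334) = 0.32927 rad
ℓ = θ/κ = 0.32927/0.13854 = 2.37671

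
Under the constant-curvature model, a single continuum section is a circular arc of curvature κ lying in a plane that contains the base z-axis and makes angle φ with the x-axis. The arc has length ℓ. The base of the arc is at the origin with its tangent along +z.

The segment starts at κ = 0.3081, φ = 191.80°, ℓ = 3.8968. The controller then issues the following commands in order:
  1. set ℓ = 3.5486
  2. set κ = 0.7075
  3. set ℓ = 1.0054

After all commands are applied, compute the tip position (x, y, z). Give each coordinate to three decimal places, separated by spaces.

initial: κ=0.3081, φ=191.80°, ℓ=3.8968
cmd 1: set ℓ=3.5486 → (κ,φ,ℓ)=(0.3081,191.80°,3.5486) → tip=(-1.7171,-0.3587,2.8827)
cmd 2: set κ=0.7075 → (κ,φ,ℓ)=(0.7075,191.80°,3.5486) → tip=(-2.5007,-0.5224,0.8338)
cmd 3: set ℓ=1.0054 → (κ,φ,ℓ)=(0.7075,191.80°,1.0054) → tip=(-0.3355,-0.0701,0.9227)

-0.336 -0.070 0.923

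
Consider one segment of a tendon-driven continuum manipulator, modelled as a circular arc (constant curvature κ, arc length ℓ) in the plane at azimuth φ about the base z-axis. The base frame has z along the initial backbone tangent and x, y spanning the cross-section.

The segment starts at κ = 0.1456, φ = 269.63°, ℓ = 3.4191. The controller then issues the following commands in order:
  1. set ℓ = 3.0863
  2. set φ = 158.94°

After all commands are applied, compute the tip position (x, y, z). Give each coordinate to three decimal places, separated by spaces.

initial: κ=0.1456, φ=269.63°, ℓ=3.4191
cmd 1: set ℓ=3.0863 → (κ,φ,ℓ)=(0.1456,269.63°,3.0863) → tip=(-0.0044,-0.6818,2.9835)
cmd 2: set φ=158.94° → (κ,φ,ℓ)=(0.1456,158.94°,3.0863) → tip=(-0.6363,0.2450,2.9835)

-0.636 0.245 2.983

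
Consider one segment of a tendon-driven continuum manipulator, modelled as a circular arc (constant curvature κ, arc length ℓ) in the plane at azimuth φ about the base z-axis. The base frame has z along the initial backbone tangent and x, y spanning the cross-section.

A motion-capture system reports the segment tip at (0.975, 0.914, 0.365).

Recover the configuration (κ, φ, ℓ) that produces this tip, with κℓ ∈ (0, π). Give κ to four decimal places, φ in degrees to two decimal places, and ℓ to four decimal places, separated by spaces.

ρ = √(x²+y²) = √(0.975² + 0.914²) = 1.33642
φ = atan2(y, x) mod 360° = atan2(0.914, 0.975) = 43.1504°
|p|² = ρ² + z² = 1.33642² + 0.365² = 1.91925
κ = 2ρ / |p|² = 2×1.33642 / 1.91925 = 1.39265
θ = 2·atan2(ρ, z) = 2·atan2(1.33642, 0.365) = 2.60836 rad
ℓ = θ/κ = 2.60836/1.39265 = 1.87295

1.3927 43.15 1.8729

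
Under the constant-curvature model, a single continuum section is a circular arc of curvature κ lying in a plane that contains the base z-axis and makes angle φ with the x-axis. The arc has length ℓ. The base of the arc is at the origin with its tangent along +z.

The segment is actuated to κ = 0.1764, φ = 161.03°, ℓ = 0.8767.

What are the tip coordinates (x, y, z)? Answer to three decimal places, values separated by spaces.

θ = κ·ℓ = 0.1764 × 0.8767 = 0.15465 rad
ρ = (1 − cos θ)/κ = (1 − 0.98807)/0.1764 = 0.06766
z = sin θ / κ = 0.15403/0.1764 = 0.87321
x = ρ cos φ = 0.06766 × cos(161.03°) = -0.06398
y = ρ sin φ = 0.06766 × sin(161.03°) = 0.02199

-0.064 0.022 0.873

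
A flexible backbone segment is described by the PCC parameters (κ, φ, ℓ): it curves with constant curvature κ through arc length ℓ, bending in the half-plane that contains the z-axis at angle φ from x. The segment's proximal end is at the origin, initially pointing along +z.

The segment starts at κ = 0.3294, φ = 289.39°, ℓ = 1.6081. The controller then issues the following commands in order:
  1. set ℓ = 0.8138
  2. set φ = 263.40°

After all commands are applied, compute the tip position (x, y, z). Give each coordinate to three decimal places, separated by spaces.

-0.012 -0.108 0.804

initial: κ=0.3294, φ=289.39°, ℓ=1.6081
cmd 1: set ℓ=0.8138 → (κ,φ,ℓ)=(0.3294,289.39°,0.8138) → tip=(0.0360,-0.1023,0.8041)
cmd 2: set φ=263.40° → (κ,φ,ℓ)=(0.3294,263.40°,0.8138) → tip=(-0.0125,-0.1077,0.8041)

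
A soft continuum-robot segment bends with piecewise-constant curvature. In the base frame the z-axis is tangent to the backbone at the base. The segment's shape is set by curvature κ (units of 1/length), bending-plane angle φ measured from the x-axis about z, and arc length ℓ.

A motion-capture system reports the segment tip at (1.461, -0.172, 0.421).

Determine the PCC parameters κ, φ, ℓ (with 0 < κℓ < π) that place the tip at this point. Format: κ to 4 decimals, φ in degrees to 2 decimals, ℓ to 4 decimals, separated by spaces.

1.2566 353.29 2.0564

ρ = √(x²+y²) = √(1.461² + -0.172²) = 1.47109
φ = atan2(y, x) mod 360° = atan2(-0.172, 1.461) = 353.2856°
|p|² = ρ² + z² = 1.47109² + 0.421² = 2.34135
κ = 2ρ / |p|² = 2×1.47109 / 2.34135 = 1.25662
θ = 2·atan2(ρ, z) = 2·atan2(1.47109, 0.421) = 2.58413 rad
ℓ = θ/κ = 2.58413/1.25662 = 2.05641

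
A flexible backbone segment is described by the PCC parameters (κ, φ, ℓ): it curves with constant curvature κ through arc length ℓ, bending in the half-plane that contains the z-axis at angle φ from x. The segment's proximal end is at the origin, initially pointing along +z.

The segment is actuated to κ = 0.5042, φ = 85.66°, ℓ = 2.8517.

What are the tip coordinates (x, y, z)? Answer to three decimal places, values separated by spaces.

0.130 1.715 1.966

θ = κ·ℓ = 0.5042 × 2.8517 = 1.43783 rad
ρ = (1 − cos θ)/κ = (1 − 0.13258)/0.5042 = 1.72039
z = sin θ / κ = 0.99117/0.5042 = 1.96583
x = ρ cos φ = 1.72039 × cos(85.66°) = 0.13019
y = ρ sin φ = 1.72039 × sin(85.66°) = 1.71546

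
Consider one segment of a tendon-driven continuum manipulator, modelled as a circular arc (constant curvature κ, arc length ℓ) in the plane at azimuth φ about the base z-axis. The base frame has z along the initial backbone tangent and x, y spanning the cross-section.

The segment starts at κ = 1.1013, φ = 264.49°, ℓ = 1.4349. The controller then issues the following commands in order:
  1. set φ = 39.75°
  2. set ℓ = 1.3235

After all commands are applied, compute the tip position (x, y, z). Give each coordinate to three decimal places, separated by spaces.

0.619 0.515 0.902

initial: κ=1.1013, φ=264.49°, ℓ=1.4349
cmd 1: set φ=39.75° → (κ,φ,ℓ)=(1.1013,39.75°,1.4349) → tip=(0.7047,0.5861,0.9080)
cmd 2: set ℓ=1.3235 → (κ,φ,ℓ)=(1.1013,39.75°,1.3235) → tip=(0.6192,0.5150,0.9022)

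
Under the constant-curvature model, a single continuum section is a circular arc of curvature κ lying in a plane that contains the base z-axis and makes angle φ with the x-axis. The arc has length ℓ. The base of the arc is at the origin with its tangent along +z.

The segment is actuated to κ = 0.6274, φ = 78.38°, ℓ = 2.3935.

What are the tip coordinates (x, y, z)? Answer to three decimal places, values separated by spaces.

θ = κ·ℓ = 0.6274 × 2.3935 = 1.50168 rad
ρ = (1 − cos θ)/κ = (1 − 0.06906)/0.6274 = 1.48381
z = sin θ / κ = 0.99761/0.6274 = 1.59007
x = ρ cos φ = 1.48381 × cos(78.38°) = 0.29887
y = ρ sin φ = 1.48381 × sin(78.38°) = 1.45340

0.299 1.453 1.590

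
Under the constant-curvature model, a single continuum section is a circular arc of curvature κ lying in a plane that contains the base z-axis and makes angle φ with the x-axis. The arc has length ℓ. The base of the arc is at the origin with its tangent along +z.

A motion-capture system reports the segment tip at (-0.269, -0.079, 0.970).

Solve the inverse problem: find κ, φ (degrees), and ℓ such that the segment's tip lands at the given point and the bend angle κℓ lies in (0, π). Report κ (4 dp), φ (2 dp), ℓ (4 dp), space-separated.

ρ = √(x²+y²) = √(-0.269² + -0.079²) = 0.28036
φ = atan2(y, x) mod 360° = atan2(-0.079, -0.269) = 196.3665°
|p|² = ρ² + z² = 0.28036² + 0.970² = 1.01950
κ = 2ρ / |p|² = 2×0.28036 / 1.01950 = 0.54999
θ = 2·atan2(ρ, z) = 2·atan2(0.28036, 0.970) = 0.56273 rad
ℓ = θ/κ = 0.56273/0.54999 = 1.02315

0.5500 196.37 1.0232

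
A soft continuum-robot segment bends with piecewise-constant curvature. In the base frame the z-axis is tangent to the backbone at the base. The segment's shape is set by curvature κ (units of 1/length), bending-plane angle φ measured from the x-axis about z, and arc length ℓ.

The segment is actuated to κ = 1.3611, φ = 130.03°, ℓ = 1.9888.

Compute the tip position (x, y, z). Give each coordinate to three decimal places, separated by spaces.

-0.901 1.073 0.309

θ = κ·ℓ = 1.3611 × 1.9888 = 2.70696 rad
ρ = (1 − cos θ)/κ = (1 − -0.90702)/1.3611 = 1.40109
z = sin θ / κ = 0.42108/1.3611 = 0.30937
x = ρ cos φ = 1.40109 × cos(130.03°) = -0.90116
y = ρ sin φ = 1.40109 × sin(130.03°) = 1.07283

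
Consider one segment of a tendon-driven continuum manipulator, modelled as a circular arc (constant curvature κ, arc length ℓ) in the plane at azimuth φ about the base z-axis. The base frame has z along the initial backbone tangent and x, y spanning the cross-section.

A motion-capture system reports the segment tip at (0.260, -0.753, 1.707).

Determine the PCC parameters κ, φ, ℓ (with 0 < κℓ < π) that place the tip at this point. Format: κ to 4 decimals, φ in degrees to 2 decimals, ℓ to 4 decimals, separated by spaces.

ρ = √(x²+y²) = √(0.260² + -0.753²) = 0.79662
φ = atan2(y, x) mod 360° = atan2(-0.753, 0.260) = 289.0491°
|p|² = ρ² + z² = 0.79662² + 1.707² = 3.54846
κ = 2ρ / |p|² = 2×0.79662 / 3.54846 = 0.44900
θ = 2·atan2(ρ, z) = 2·atan2(0.79662, 1.707) = 0.87328 rad
ℓ = θ/κ = 0.87328/0.44900 = 1.94495

0.4490 289.05 1.9450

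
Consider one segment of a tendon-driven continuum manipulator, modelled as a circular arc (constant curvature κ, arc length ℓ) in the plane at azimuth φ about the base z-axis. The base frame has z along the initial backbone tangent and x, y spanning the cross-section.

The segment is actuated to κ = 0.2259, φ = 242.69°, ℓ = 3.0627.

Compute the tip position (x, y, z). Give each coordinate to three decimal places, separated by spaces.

-0.467 -0.904 2.824

θ = κ·ℓ = 0.2259 × 3.0627 = 0.69186 rad
ρ = (1 − cos θ)/κ = (1 − 0.77006)/0.2259 = 1.01789
z = sin θ / κ = 0.63797/0.2259 = 2.82414
x = ρ cos φ = 1.01789 × cos(242.69°) = -0.46701
y = ρ sin φ = 1.01789 × sin(242.69°) = -0.90443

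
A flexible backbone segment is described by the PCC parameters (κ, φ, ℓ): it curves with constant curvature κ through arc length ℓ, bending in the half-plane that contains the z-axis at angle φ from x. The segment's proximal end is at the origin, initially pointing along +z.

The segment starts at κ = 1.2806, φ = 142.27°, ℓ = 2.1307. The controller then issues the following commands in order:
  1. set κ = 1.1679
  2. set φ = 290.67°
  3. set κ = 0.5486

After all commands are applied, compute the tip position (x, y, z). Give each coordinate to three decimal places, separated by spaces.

initial: κ=1.2806, φ=142.27°, ℓ=2.1307
cmd 1: set κ=1.1679 → (κ,φ,ℓ)=(1.1679,142.27°,2.1307) → tip=(-1.2150,0.9401,0.5203)
cmd 2: set φ=290.67° → (κ,φ,ℓ)=(1.1679,290.67°,2.1307) → tip=(0.5423,-1.4374,0.5203)
cmd 3: set κ=0.5486 → (κ,φ,ℓ)=(0.5486,290.67°,2.1307) → tip=(0.3917,-1.0384,1.6776)

0.392 -1.038 1.678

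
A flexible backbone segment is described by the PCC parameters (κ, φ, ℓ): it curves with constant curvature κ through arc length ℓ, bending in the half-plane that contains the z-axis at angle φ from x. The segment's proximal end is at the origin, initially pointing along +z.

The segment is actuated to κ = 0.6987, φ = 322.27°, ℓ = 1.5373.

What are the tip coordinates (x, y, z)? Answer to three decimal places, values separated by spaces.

θ = κ·ℓ = 0.6987 × 1.5373 = 1.07411 rad
ρ = (1 − cos θ)/κ = (1 − 0.47651)/0.6987 = 0.74923
z = sin θ / κ = 0.87917/0.6987 = 1.25829
x = ρ cos φ = 0.74923 × cos(322.27°) = 0.59257
y = ρ sin φ = 0.74923 × sin(322.27°) = -0.45848

0.593 -0.458 1.258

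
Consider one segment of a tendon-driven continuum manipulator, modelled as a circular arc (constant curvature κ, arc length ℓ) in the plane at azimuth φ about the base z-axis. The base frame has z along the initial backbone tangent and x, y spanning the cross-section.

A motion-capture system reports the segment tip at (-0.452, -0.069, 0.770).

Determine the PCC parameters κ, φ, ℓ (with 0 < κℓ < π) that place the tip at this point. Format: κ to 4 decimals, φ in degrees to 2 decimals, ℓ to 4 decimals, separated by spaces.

ρ = √(x²+y²) = √(-0.452² + -0.069²) = 0.45724
φ = atan2(y, x) mod 360° = atan2(-0.069, -0.452) = 188.6795°
|p|² = ρ² + z² = 0.45724² + 0.770² = 0.80197
κ = 2ρ / |p|² = 2×0.45724 / 0.80197 = 1.14029
θ = 2·atan2(ρ, z) = 2·atan2(0.45724, 0.770) = 1.07172 rad
ℓ = θ/κ = 1.07172/1.14029 = 0.93986

1.1403 188.68 0.9399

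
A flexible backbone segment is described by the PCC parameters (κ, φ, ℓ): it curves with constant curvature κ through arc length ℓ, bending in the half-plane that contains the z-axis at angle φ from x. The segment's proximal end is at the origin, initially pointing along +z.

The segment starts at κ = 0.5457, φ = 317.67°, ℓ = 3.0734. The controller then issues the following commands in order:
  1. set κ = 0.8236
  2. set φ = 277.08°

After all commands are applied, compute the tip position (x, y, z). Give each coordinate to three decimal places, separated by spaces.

0.272 -2.192 0.696

initial: κ=0.5457, φ=317.67°, ℓ=3.0734
cmd 1: set κ=0.8236 → (κ,φ,ℓ)=(0.8236,317.67°,3.0734) → tip=(1.6332,-1.4876,0.6959)
cmd 2: set φ=277.08° → (κ,φ,ℓ)=(0.8236,277.08°,3.0734) → tip=(0.2723,-2.1923,0.6959)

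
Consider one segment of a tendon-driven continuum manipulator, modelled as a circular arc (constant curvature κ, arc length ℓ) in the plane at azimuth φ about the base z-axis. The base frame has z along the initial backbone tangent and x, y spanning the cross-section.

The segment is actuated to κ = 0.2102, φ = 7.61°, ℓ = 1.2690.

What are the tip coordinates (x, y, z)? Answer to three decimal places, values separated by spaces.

0.167 0.022 1.254

θ = κ·ℓ = 0.2102 × 1.2690 = 0.26674 rad
ρ = (1 − cos θ)/κ = (1 − 0.96463)/0.2102 = 0.16825
z = sin θ / κ = 0.26359/0.2102 = 1.25400
x = ρ cos φ = 0.16825 × cos(7.61°) = 0.16677
y = ρ sin φ = 0.16825 × sin(7.61°) = 0.02228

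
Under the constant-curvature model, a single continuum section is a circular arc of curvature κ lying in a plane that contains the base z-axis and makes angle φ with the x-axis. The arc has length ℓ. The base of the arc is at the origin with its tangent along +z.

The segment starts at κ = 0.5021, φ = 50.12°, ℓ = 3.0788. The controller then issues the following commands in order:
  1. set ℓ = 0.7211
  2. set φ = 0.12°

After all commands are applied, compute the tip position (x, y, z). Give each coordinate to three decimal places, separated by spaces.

initial: κ=0.5021, φ=50.12°, ℓ=3.0788
cmd 1: set ℓ=0.7211 → (κ,φ,ℓ)=(0.5021,50.12°,0.7211) → tip=(0.0828,0.0991,0.7054)
cmd 2: set φ=0.12° → (κ,φ,ℓ)=(0.5021,0.12°,0.7211) → tip=(0.1291,0.0003,0.7054)

0.129 0.000 0.705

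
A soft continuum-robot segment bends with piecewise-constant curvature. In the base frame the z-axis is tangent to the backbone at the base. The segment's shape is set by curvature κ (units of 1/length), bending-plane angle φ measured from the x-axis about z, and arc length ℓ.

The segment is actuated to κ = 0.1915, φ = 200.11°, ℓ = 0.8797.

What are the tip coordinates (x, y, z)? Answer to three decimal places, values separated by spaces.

θ = κ·ℓ = 0.1915 × 0.8797 = 0.16846 rad
ρ = (1 − cos θ)/κ = (1 − 0.98584)/0.1915 = 0.07392
z = sin θ / κ = 0.16767/0.1915 = 0.87554
x = ρ cos φ = 0.07392 × cos(200.11°) = -0.06942
y = ρ sin φ = 0.07392 × sin(200.11°) = -0.02542

-0.069 -0.025 0.876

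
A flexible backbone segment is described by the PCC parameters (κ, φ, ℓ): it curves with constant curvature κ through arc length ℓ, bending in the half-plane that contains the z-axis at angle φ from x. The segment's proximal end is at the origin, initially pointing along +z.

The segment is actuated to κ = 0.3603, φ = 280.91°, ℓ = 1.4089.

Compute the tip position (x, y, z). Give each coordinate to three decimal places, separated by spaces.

0.066 -0.344 1.349

θ = κ·ℓ = 0.3603 × 1.4089 = 0.50763 rad
ρ = (1 − cos θ)/κ = (1 − 0.87390)/0.3603 = 0.34998
z = sin θ / κ = 0.48610/0.3603 = 1.34917
x = ρ cos φ = 0.34998 × cos(280.91°) = 0.06624
y = ρ sin φ = 0.34998 × sin(280.91°) = -0.34366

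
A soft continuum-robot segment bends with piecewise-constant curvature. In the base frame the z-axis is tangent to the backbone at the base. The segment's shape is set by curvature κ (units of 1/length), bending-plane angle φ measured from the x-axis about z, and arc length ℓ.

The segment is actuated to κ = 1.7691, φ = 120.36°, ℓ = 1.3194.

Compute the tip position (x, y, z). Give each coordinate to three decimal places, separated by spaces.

-0.483 0.825 0.408

θ = κ·ℓ = 1.7691 × 1.3194 = 2.33415 rad
ρ = (1 − cos θ)/κ = (1 − -0.69135)/1.7691 = 0.95605
z = sin θ / κ = 0.72252/1.7691 = 0.40841
x = ρ cos φ = 0.95605 × cos(120.36°) = -0.48322
y = ρ sin φ = 0.95605 × sin(120.36°) = 0.82494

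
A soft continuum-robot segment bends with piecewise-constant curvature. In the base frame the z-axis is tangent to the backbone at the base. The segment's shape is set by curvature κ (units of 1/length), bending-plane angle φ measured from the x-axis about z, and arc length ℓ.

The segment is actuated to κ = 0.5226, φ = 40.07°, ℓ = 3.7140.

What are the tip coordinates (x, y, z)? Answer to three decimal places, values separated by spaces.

θ = κ·ℓ = 0.5226 × 3.7140 = 1.94094 rad
ρ = (1 − cos θ)/κ = (1 − -0.36175)/0.5226 = 2.60571
z = sin θ / κ = 0.93228/0.5226 = 1.78392
x = ρ cos φ = 2.60571 × cos(40.07°) = 1.99404
y = ρ sin φ = 2.60571 × sin(40.07°) = 1.67736

1.994 1.677 1.784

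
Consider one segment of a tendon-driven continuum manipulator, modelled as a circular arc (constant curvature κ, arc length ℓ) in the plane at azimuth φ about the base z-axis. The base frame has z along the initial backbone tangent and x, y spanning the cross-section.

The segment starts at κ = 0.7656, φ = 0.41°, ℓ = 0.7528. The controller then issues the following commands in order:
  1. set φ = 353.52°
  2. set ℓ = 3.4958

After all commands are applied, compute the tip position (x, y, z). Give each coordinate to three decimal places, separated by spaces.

initial: κ=0.7656, φ=0.41°, ℓ=0.7528
cmd 1: set φ=353.52° → (κ,φ,ℓ)=(0.7656,353.52°,0.7528) → tip=(0.2096,-0.0238,0.7118)
cmd 2: set ℓ=3.4958 → (κ,φ,ℓ)=(0.7656,353.52°,3.4958) → tip=(2.4577,-0.2792,0.5860)

2.458 -0.279 0.586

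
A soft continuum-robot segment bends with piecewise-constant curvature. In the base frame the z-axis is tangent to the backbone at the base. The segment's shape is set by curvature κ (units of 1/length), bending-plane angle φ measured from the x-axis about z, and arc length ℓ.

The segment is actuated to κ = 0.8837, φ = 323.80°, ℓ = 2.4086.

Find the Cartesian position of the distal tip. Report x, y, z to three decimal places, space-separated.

θ = κ·ℓ = 0.8837 × 2.4086 = 2.12848 rad
ρ = (1 − cos θ)/κ = (1 − -0.52922)/0.8837 = 1.73048
z = sin θ / κ = 0.84848/0.8837 = 0.96015
x = ρ cos φ = 1.73048 × cos(323.80°) = 1.39643
y = ρ sin φ = 1.73048 × sin(323.80°) = -1.02203

1.396 -1.022 0.960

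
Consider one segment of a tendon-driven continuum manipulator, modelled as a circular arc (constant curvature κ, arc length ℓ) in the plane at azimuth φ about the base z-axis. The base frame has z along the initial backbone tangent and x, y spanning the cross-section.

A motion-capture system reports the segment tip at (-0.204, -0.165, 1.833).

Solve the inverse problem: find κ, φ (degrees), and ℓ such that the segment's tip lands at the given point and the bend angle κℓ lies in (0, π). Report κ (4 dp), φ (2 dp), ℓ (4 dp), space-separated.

0.1530 218.97 1.8579

ρ = √(x²+y²) = √(-0.204² + -0.165²) = 0.26238
φ = atan2(y, x) mod 360° = atan2(-0.165, -0.204) = 218.9667°
|p|² = ρ² + z² = 0.26238² + 1.833² = 3.42873
κ = 2ρ / |p|² = 2×0.26238 / 3.42873 = 0.15305
θ = 2·atan2(ρ, z) = 2·atan2(0.26238, 1.833) = 0.28435 rad
ℓ = θ/κ = 0.28435/0.15305 = 1.85794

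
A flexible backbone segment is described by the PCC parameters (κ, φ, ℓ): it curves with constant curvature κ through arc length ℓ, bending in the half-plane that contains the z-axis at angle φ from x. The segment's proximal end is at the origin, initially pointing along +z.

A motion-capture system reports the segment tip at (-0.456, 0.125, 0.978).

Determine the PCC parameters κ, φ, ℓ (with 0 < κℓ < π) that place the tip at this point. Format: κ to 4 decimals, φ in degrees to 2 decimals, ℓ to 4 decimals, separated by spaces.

ρ = √(x²+y²) = √(-0.456² + 0.125²) = 0.47282
φ = atan2(y, x) mod 360° = atan2(0.125, -0.456) = 164.6705°
|p|² = ρ² + z² = 0.47282² + 0.978² = 1.18005
κ = 2ρ / |p|² = 2×0.47282 / 1.18005 = 0.80136
θ = 2·atan2(ρ, z) = 2·atan2(0.47282, 0.978) = 0.90065 rad
ℓ = θ/κ = 0.90065/0.80136 = 1.12390

0.8014 164.67 1.1239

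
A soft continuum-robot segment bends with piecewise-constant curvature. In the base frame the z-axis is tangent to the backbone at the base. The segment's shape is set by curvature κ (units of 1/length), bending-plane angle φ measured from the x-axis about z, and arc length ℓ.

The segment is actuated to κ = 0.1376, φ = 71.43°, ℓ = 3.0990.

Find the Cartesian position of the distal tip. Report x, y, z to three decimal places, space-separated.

0.207 0.617 3.006

θ = κ·ℓ = 0.1376 × 3.0990 = 0.42642 rad
ρ = (1 − cos θ)/κ = (1 − 0.91045)/0.1376 = 0.65079
z = sin θ / κ = 0.41362/0.1376 = 3.00593
x = ρ cos φ = 0.65079 × cos(71.43°) = 0.20725
y = ρ sin φ = 0.65079 × sin(71.43°) = 0.61691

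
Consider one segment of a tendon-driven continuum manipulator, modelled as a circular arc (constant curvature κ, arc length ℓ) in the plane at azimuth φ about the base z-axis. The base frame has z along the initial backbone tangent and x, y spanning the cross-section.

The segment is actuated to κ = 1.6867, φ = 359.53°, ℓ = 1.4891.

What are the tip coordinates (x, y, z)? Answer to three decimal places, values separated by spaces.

θ = κ·ℓ = 1.6867 × 1.4891 = 2.51166 rad
ρ = (1 − cos θ)/κ = (1 − -0.80807)/1.6867 = 1.07196
z = sin θ / κ = 0.58909/1.6867 = 0.34925
x = ρ cos φ = 1.07196 × cos(359.53°) = 1.07192
y = ρ sin φ = 1.07196 × sin(359.53°) = -0.00879

1.072 -0.009 0.349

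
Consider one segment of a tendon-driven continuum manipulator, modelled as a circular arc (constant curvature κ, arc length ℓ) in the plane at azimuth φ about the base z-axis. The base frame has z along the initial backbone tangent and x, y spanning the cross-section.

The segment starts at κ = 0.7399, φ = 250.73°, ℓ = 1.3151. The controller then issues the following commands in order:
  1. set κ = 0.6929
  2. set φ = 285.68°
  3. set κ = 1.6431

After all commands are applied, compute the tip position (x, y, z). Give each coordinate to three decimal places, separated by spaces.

0.256 -0.912 0.506

initial: κ=0.7399, φ=250.73°, ℓ=1.3151
cmd 1: set κ=0.6929 → (κ,φ,ℓ)=(0.6929,250.73°,1.3151) → tip=(-0.1844,-0.5275,1.1405)
cmd 2: set φ=285.68° → (κ,φ,ℓ)=(0.6929,285.68°,1.3151) → tip=(0.1510,-0.5381,1.1405)
cmd 3: set κ=1.6431 → (κ,φ,ℓ)=(1.6431,285.68°,1.3151) → tip=(0.2560,-0.9120,0.5057)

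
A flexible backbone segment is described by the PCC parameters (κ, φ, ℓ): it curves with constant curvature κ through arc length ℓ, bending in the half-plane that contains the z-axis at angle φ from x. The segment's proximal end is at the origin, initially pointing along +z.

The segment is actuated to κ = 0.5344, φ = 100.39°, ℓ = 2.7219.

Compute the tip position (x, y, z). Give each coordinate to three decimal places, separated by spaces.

θ = κ·ℓ = 0.5344 × 2.7219 = 1.45458 rad
ρ = (1 − cos θ)/κ = (1 − 0.11595)/0.5344 = 1.65428
z = sin θ / κ = 0.99325/0.5344 = 1.85864
x = ρ cos φ = 1.65428 × cos(100.39°) = -0.29835
y = ρ sin φ = 1.65428 × sin(100.39°) = 1.62716

-0.298 1.627 1.859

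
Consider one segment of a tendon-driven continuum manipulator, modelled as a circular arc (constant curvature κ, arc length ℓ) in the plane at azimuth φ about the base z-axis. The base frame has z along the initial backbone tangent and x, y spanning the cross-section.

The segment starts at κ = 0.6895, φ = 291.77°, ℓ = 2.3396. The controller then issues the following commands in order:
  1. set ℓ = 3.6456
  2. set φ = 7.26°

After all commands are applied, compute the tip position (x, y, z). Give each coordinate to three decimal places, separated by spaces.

initial: κ=0.6895, φ=291.77°, ℓ=2.3396
cmd 1: set ℓ=3.6456 → (κ,φ,ℓ)=(0.6895,291.77°,3.6456) → tip=(0.9732,-2.4368,0.8520)
cmd 2: set φ=7.26° → (κ,φ,ℓ)=(0.6895,7.26°,3.6456) → tip=(2.6029,0.3316,0.8520)

2.603 0.332 0.852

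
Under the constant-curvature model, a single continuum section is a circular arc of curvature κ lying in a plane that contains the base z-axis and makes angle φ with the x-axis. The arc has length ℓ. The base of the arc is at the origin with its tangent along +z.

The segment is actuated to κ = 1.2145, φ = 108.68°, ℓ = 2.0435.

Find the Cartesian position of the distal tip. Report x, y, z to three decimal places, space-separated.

θ = κ·ℓ = 1.2145 × 2.0435 = 2.48183 rad
ρ = (1 − cos θ)/κ = (1 − -0.79014)/1.2145 = 1.47397
z = sin θ / κ = 0.61293/1.2145 = 0.50468
x = ρ cos φ = 1.47397 × cos(108.68°) = -0.47209
y = ρ sin φ = 1.47397 × sin(108.68°) = 1.39633

-0.472 1.396 0.505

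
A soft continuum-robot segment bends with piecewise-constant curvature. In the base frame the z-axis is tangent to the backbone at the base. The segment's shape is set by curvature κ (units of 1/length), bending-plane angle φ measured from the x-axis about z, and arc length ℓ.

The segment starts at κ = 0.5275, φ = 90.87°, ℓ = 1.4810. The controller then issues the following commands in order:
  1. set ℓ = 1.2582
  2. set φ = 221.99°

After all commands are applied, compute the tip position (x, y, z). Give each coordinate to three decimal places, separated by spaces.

-0.299 -0.269 1.168

initial: κ=0.5275, φ=90.87°, ℓ=1.4810
cmd 1: set ℓ=1.2582 → (κ,φ,ℓ)=(0.5275,90.87°,1.2582) → tip=(-0.0061,0.4024,1.1678)
cmd 2: set φ=221.99° → (κ,φ,ℓ)=(0.5275,221.99°,1.2582) → tip=(-0.2991,-0.2692,1.1678)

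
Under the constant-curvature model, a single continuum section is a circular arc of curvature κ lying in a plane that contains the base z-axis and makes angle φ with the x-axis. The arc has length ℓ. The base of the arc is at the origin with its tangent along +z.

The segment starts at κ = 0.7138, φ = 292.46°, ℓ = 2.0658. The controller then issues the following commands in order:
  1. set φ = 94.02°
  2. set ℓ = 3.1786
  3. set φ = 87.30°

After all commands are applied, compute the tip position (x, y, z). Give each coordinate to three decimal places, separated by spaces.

0.108 2.299 1.073

initial: κ=0.7138, φ=292.46°, ℓ=2.0658
cmd 1: set φ=94.02° → (κ,φ,ℓ)=(0.7138,94.02°,2.0658) → tip=(-0.0888,1.2632,1.3945)
cmd 2: set ℓ=3.1786 → (κ,φ,ℓ)=(0.7138,94.02°,3.1786) → tip=(-0.1613,2.2958,1.0732)
cmd 3: set φ=87.30° → (κ,φ,ℓ)=(0.7138,87.30°,3.1786) → tip=(0.1084,2.2989,1.0732)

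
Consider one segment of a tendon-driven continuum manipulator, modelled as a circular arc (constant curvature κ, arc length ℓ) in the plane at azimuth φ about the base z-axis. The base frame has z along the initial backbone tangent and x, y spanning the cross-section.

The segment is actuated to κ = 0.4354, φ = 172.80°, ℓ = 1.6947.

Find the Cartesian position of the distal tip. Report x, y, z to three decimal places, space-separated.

-0.593 0.075 1.545

θ = κ·ℓ = 0.4354 × 1.6947 = 0.73787 rad
ρ = (1 − cos θ)/κ = (1 − 0.73990)/0.4354 = 0.59738
z = sin θ / κ = 0.67272/0.4354 = 1.54505
x = ρ cos φ = 0.59738 × cos(172.80°) = -0.59267
y = ρ sin φ = 0.59738 × sin(172.80°) = 0.07487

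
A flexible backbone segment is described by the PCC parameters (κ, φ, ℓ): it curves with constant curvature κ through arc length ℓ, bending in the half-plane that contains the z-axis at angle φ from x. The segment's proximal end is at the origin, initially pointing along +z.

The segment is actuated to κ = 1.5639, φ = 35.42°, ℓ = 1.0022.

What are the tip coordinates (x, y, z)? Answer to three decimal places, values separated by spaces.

0.519 0.369 0.639

θ = κ·ℓ = 1.5639 × 1.0022 = 1.56734 rad
ρ = (1 − cos θ)/κ = (1 − 0.00346)/1.5639 = 0.63722
z = sin θ / κ = 0.99999/1.5639 = 0.63942
x = ρ cos φ = 0.63722 × cos(35.42°) = 0.51928
y = ρ sin φ = 0.63722 × sin(35.42°) = 0.36931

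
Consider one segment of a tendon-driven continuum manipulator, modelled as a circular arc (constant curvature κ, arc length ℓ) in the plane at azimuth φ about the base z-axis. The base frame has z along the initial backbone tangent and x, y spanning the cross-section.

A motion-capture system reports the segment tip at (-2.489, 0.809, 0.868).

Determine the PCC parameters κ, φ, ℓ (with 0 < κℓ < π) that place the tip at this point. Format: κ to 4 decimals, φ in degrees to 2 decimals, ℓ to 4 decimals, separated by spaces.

ρ = √(x²+y²) = √(-2.489² + 0.809²) = 2.61717
φ = atan2(y, x) mod 360° = atan2(0.809, -2.489) = 161.9943°
|p|² = ρ² + z² = 2.61717² + 0.868² = 7.60303
κ = 2ρ / |p|² = 2×2.61717 / 7.60303 = 0.68846
θ = 2·atan2(ρ, z) = 2·atan2(2.61717, 0.868) = 2.50111 rad
ℓ = θ/κ = 2.50111/0.68846 = 3.63293

0.6885 161.99 3.6329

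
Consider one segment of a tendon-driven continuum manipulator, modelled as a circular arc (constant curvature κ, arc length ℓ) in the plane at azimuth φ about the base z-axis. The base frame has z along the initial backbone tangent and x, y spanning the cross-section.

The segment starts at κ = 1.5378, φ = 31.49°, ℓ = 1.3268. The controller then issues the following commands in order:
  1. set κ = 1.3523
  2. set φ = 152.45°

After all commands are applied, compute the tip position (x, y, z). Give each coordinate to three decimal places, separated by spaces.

-0.801 0.418 0.721

initial: κ=1.5378, φ=31.49°, ℓ=1.3268
cmd 1: set κ=1.3523 → (κ,φ,ℓ)=(1.3523,31.49°,1.3268) → tip=(0.7703,0.4719,0.7211)
cmd 2: set φ=152.45° → (κ,φ,ℓ)=(1.3523,152.45°,1.3268) → tip=(-0.8009,0.4178,0.7211)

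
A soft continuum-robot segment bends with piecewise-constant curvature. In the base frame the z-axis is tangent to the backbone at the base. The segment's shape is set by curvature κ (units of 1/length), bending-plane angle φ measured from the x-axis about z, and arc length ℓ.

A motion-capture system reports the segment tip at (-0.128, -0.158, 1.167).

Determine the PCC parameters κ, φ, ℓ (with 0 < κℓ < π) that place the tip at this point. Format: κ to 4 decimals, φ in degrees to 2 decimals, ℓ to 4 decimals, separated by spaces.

0.2898 230.99 1.1905

ρ = √(x²+y²) = √(-0.128² + -0.158²) = 0.20334
φ = atan2(y, x) mod 360° = atan2(-0.158, -0.128) = 230.9881°
|p|² = ρ² + z² = 0.20334² + 1.167² = 1.40324
κ = 2ρ / |p|² = 2×0.20334 / 1.40324 = 0.28982
θ = 2·atan2(ρ, z) = 2·atan2(0.20334, 1.167) = 0.34502 rad
ℓ = θ/κ = 0.34502/0.28982 = 1.19048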